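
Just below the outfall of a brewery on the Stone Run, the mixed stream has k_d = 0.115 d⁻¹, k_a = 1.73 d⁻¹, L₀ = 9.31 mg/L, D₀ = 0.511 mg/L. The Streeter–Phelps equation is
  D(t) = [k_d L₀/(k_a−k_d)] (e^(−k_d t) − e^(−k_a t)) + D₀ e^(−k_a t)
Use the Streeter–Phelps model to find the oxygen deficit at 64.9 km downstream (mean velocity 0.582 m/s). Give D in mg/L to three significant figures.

Travel time t = x/v = 64.9 km / (0.582 m/s) = 64900 m / 0.582 m/s = 111500 s = 1.291 d.
k_d L₀/(k_a−k_d) = 0.115×9.31/(1.73−0.115) = 1.071/1.615 = 0.6629 mg/L.
e^(−k_d t) = e^(−0.115×1.291) = 0.8621; e^(−k_a t) = e^(−1.73×1.291) = 0.1072.
D = 0.6629 × (0.8621 − 0.1072) + 0.511 × 0.1072 = 0.5004 + 0.05479 = 0.5552 mg/L.

D ≈ 0.555 mg/L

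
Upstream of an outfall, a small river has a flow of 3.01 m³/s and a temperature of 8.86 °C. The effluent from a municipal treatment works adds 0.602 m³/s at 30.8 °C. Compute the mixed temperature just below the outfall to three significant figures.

Flow-weighted mixing: C = (Q_r C_r + Q_w C_w)/(Q_r + Q_w)
= (3.01×8.86 + 0.602×30.8)/(3.01 + 0.602) = 45.21/3.612 = 12.52 °C.

12.5 °C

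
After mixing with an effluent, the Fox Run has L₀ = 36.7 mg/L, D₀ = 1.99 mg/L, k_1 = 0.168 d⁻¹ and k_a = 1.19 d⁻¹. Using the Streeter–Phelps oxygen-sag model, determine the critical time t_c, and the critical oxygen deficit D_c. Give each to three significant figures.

t_c ≈ 1.52 d; D_c ≈ 4.01 mg/L

At the critical point dD/dt = 0, so k_1 L₀ e^(−k_1 t) = k_a D. Substituting D(t) from the Streeter–Phelps equation and solving for t gives
t_c = ln[(k_a/k_1)(1 − D₀(k_a−k_1)/(k_1 L₀))] / (k_a−k_1).
Here k_a−k_1 = 1.022 d⁻¹ and 1 − D₀(k_a−k_1)/(k_1 L₀) = 1 − 1.99×1.022/(0.168×36.7) = 0.6701, so
t_c = ln(7.083 × 0.6701) / 1.022 = 1.557 / 1.022 = 1.524 d.
D_c = (k_1/k_a) L₀ e^(−k_1 t_c) = (0.168/1.19) × 36.7 × e^(−0.168×1.524) = 0.1412 × 36.7 × 0.7741 = 4.011 mg/L.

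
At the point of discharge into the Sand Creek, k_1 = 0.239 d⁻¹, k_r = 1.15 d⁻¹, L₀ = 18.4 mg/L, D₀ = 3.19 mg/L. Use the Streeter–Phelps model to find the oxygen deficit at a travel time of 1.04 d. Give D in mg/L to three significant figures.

k_1 L₀/(k_r−k_1) = 0.239×18.4/(1.15−0.239) = 4.398/0.9110 = 4.827 mg/L.
e^(−k_1 t) = e^(−0.239×1.040) = 0.7799; e^(−k_r t) = e^(−1.15×1.040) = 0.3024.
D = 4.827 × (0.7799 − 0.3024) + 3.19 × 0.3024 = 2.305 + 0.9647 = 3.270 mg/L.

D ≈ 3.27 mg/L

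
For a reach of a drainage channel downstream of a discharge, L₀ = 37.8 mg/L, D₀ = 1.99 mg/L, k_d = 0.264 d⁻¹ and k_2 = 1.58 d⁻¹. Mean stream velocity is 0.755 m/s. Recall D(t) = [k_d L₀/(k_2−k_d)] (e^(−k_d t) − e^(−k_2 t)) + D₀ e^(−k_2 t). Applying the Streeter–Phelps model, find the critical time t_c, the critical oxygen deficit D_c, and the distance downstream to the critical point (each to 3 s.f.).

t_c ≈ 1.13 d; D_c ≈ 4.69 mg/L; x_c ≈ 73.6 km

With k_2/k_d = 5.985 and 1 − D₀(k_2−k_d)/(k_d L₀) = 0.7376,
t_c = ln(5.985 × 0.7376) / (1.58 − 0.264) = ln(4.414) / 1.316 = 1.485/1.316 = 1.128 d.
D_c = (k_d/k_2) L₀ e^(−k_d t_c) = (0.264/1.58) × 37.8 × e^(−0.264×1.128) = 0.1671 × 37.8 × 0.7424 = 4.689 mg/L.
x_c = v t_c = 0.755 m/s × 1.128 d × 86400 s/d = 73600 m ≈ 73.6 km.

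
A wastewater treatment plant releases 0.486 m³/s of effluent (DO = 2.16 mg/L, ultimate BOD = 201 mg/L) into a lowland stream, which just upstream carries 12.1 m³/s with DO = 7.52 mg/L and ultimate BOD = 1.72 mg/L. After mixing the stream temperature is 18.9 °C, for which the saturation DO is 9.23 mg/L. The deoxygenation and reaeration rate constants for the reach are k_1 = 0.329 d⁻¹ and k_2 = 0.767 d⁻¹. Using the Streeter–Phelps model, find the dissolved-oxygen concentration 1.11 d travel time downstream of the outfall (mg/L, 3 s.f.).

DO ≈ 6.52 mg/L

Mixed DO = (12.1×7.52 + 0.486×2.16)/(12.1+0.486) = 92.04/12.59 = 7.313 mg/L.
Mixed L₀ = (12.1×1.72 + 0.486×201)/(12.59) = 118.5/12.59 = 9.415 mg/L.
Initial deficit D₀ = C_s − DO₀ = 9.23 − 7.313 = 1.917 mg/L.
D(1.11) = [0.329×9.415/(0.767−0.329)](e^(−0.329×1.11) − e^(−0.767×1.11)) + 1.917 e^(−0.767×1.11)
= 7.072 × (0.6941 − 0.4268) + 1.917 × 0.4268 = 2.708 mg/L.
DO = 9.23 − 2.708 = 6.522 mg/L.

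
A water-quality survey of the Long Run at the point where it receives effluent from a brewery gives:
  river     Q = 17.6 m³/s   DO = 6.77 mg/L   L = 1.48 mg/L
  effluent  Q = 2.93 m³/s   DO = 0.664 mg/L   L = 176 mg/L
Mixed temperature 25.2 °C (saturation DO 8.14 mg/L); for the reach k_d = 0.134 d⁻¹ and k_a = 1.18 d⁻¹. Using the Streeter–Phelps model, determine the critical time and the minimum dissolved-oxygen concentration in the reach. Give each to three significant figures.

Mixed DO = (17.6×6.77 + 2.93×0.664)/(17.6+2.93) = 121.1/20.53 = 5.899 mg/L.
Mixed L₀ = (17.6×1.48 + 2.93×176)/(20.53) = 541.7/20.53 = 26.39 mg/L.
Initial deficit D₀ = C_s − DO₀ = 8.14 − 5.899 = 2.241 mg/L.
t_c = (1/1.046) ln[(1.18/0.134)(1 − 2.241×1.046/(0.134×26.39))] = 0.9560 × ln(2.967) = 1.040 d.
D_c = (0.134/1.18) × 26.39 × e^(−0.134×1.040) = 0.1136 × 26.39 × 0.8699 = 2.607 mg/L.
Minimum DO = 8.14 − 2.607 = 5.533 mg/L.

t_c ≈ 1.04 d; minimum DO ≈ 5.53 mg/L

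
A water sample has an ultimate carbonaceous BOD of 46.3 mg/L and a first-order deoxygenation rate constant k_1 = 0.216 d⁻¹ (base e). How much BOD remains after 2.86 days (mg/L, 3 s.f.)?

L_t = L₀ e^(−k_1 t) = 46.3 × e^(−0.216×2.86) = 46.3 × 0.5392 = 24.96 mg/L.

L ≈ 25.0 mg/L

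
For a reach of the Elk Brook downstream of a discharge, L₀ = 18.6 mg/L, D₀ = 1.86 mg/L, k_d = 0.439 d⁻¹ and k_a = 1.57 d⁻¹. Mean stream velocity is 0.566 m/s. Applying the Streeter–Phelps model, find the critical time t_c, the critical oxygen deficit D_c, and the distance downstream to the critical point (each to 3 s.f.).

t_c ≈ 0.863 d; D_c ≈ 3.56 mg/L; x_c ≈ 42.2 km

t_c = [1/(k_a−k_d)] ln[(k_a/k_d)(1 − D₀(k_a−k_d)/(k_d L₀))]
= [1/(1.57−0.439)] ln[(1.57/0.439)(1 − 1.86×1.131/(0.439×18.6))]
= (1/1.131) ln[3.576 × 0.7424] = 0.8842 × ln(2.655) = 0.8842 × 0.9764 = 0.8633 d.
D_c = (k_d/k_a) L₀ e^(−k_d t_c) = (0.439/1.57) × 18.6 × e^(−0.439×0.8633) = 0.2796 × 18.6 × 0.6845 = 3.560 mg/L.
x_c = v t_c = 0.566 m/s × 0.8633 d × 86400 s/d = 42220 m ≈ 42.2 km.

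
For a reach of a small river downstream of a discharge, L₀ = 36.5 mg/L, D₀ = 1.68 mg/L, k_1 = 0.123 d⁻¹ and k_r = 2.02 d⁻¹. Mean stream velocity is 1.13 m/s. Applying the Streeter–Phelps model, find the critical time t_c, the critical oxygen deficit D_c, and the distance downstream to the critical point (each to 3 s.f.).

t_c ≈ 0.823 d; D_c ≈ 2.01 mg/L; x_c ≈ 80.4 km

With k_r/k_1 = 16.42 and 1 − D₀(k_r−k_1)/(k_1 L₀) = 0.2901,
t_c = ln(16.42 × 0.2901) / (2.02 − 0.123) = ln(4.765) / 1.897 = 1.561/1.897 = 0.8230 d.
L(t_c) = L₀ e^(−k_1 t_c) = 36.5 × 0.9037 = 32.99 mg/L, and at the critical point k_r D_c = k_1 L, so D_c = (0.123/2.02) × 32.99 = 2.009 mg/L.
x_c = v t_c = 1.13 m/s × 0.8230 d × 86400 s/d = 80350 m ≈ 80.4 km.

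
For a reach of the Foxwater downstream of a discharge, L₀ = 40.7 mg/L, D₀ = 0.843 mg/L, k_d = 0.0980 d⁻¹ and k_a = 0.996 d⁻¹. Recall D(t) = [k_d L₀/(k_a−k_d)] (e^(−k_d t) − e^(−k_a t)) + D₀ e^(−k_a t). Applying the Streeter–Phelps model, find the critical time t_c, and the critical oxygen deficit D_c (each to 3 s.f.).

t_c ≈ 2.35 d; D_c ≈ 3.18 mg/L

t_c = [1/(k_a−k_d)] ln[(k_a/k_d)(1 − D₀(k_a−k_d)/(k_d L₀))]
= [1/(0.996−0.0980)] ln[(0.996/0.0980)(1 − 0.843×0.8980/(0.0980×40.7))]
= (1/0.8980) ln[10.16 × 0.8102] = 1.114 × ln(8.234) = 1.114 × 2.108 = 2.348 d.
D_c = (k_d/k_a) L₀ e^(−k_d t_c) = (0.0980/0.996) × 40.7 × e^(−0.0980×2.348) = 0.09839 × 40.7 × 0.7945 = 3.182 mg/L.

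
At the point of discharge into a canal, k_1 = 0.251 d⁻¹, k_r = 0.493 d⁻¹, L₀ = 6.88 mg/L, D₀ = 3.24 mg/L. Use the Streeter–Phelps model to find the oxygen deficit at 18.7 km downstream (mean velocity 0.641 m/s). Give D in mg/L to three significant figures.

D ≈ 3.26 mg/L

Travel time t = x/v = 18.7 km / (0.641 m/s) = 18700 m / 0.641 m/s = 29170 s = 0.3377 d.
k_1 L₀/(k_r−k_1) = 0.251×6.88/(0.493−0.251) = 1.727/0.2420 = 7.136 mg/L.
e^(−k_1 t) = e^(−0.251×0.3377) = 0.9187; e^(−k_r t) = e^(−0.493×0.3377) = 0.8467.
D = 7.136 × (0.9187 − 0.8467) + 3.24 × 0.8467 = 0.5144 + 2.743 = 3.258 mg/L.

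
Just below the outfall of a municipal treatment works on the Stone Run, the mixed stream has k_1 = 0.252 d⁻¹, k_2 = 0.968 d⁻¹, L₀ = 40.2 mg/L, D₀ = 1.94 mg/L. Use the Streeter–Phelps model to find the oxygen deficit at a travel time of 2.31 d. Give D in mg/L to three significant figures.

k_1 L₀/(k_2−k_1) = 0.252×40.2/(0.968−0.252) = 10.13/0.7160 = 14.15 mg/L.
e^(−k_1 t) = e^(−0.252×2.310) = 0.5587; e^(−k_2 t) = e^(−0.968×2.310) = 0.1069.
D = 14.15 × (0.5587 − 0.1069) + 1.94 × 0.1069 = 6.393 + 0.2073 = 6.600 mg/L.

D ≈ 6.60 mg/L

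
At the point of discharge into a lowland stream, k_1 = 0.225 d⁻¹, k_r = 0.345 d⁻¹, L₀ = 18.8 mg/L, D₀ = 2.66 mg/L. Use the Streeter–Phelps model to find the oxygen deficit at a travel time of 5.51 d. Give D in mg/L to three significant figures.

D ≈ 5.33 mg/L

k_1 L₀/(k_r−k_1) = 0.225×18.8/(0.345−0.225) = 4.230/0.1200 = 35.25 mg/L.
e^(−k_1 t) = e^(−0.225×5.510) = 0.2895; e^(−k_r t) = e^(−0.345×5.510) = 0.1494.
D = 35.25 × (0.2895 − 0.1494) + 2.66 × 0.1494 = 4.936 + 0.3975 = 5.334 mg/L.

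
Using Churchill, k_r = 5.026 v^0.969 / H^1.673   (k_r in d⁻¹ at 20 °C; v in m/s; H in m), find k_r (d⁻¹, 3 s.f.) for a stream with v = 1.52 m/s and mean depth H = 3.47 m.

k_r = 5.026 × 1.52^0.969 / 3.47^1.673 = 5.026 × 1.500 / 8.016 = 0.9407 d⁻¹.

k_r ≈ 0.941 d⁻¹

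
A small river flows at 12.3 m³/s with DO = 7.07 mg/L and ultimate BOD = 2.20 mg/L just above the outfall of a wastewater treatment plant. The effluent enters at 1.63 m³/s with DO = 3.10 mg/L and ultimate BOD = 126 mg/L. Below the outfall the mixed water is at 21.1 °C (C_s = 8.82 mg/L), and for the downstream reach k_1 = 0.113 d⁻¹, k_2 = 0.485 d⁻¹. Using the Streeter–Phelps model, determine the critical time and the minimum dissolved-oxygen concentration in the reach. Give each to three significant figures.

t_c ≈ 2.37 d; minimum DO ≈ 5.85 mg/L

Mixed DO = (12.3×7.07 + 1.63×3.10)/(12.3+1.63) = 92.01/13.93 = 6.605 mg/L.
Mixed L₀ = (12.3×2.20 + 1.63×126)/(13.93) = 232.4/13.93 = 16.69 mg/L.
Initial deficit D₀ = C_s − DO₀ = 8.82 − 6.605 = 2.215 mg/L.
t_c = (1/0.3720) ln[(0.485/0.113)(1 − 2.215×0.3720/(0.113×16.69))] = 2.688 × ln(2.417) = 2.372 d.
D_c = (0.113/0.485) × 16.69 × e^(−0.113×2.372) = 0.2330 × 16.69 × 0.7649 = 2.974 mg/L.
Minimum DO = 8.82 − 2.974 = 5.846 mg/L.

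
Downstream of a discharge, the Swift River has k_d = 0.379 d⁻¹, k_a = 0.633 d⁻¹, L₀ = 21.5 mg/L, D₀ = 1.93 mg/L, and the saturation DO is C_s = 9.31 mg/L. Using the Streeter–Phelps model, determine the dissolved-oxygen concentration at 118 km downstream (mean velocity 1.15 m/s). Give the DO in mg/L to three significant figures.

DO ≈ 3.07 mg/L

Travel time t = x/v = 118 km / (1.15 m/s) = 118000 m / 1.15 m/s = 102600 s = 1.188 d.
k_d L₀/(k_a−k_d) = 0.379×21.5/(0.633−0.379) = 8.149/0.2540 = 32.08 mg/L.
e^(−k_d t) = e^(−0.379×1.188) = 0.6376; e^(−k_a t) = e^(−0.633×1.188) = 0.4715.
D = 32.08 × (0.6376 − 0.4715) + 1.93 × 0.4715 = 5.326 + 0.9101 = 6.236 mg/L.
DO = C_s − D = 9.31 − 6.236 = 3.074 mg/L.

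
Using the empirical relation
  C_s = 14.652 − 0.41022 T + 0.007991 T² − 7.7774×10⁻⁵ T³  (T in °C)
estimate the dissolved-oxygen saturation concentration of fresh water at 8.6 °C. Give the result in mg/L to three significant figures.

C_s = 14.652 − 0.41022×8.6 + 0.007991×8.6² − 7.7774×10⁻⁵×8.6³ = 11.67 mg/L.

C_s ≈ 11.7 mg/L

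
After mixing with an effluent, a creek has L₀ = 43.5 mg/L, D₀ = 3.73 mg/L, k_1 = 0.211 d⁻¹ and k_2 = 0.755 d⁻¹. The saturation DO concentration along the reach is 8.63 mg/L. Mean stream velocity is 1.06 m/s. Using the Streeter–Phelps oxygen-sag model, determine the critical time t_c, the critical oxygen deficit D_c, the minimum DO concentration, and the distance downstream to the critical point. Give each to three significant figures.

t_c = [1/(k_2−k_1)] ln[(k_2/k_1)(1 − D₀(k_2−k_1)/(k_1 L₀))]
= [1/(0.755−0.211)] ln[(0.755/0.211)(1 − 3.73×0.5440/(0.211×43.5))]
= (1/0.5440) ln[3.578 × 0.7789] = 1.838 × ln(2.787) = 1.838 × 1.025 = 1.884 d.
D_c = (k_1/k_2) L₀ e^(−k_1 t_c) = (0.211/0.755) × 43.5 × e^(−0.211×1.884) = 0.2795 × 43.5 × 0.6719 = 8.169 mg/L.
Minimum DO = C_s − D_c = 8.63 − 8.169 = 0.4611 mg/L.
x_c = v t_c = 1.06 m/s × 1.884 d × 86400 s/d = 172600 m ≈ 173 km.

t_c ≈ 1.88 d; D_c ≈ 8.17 mg/L; min DO ≈ 0.461 mg/L; x_c ≈ 173 km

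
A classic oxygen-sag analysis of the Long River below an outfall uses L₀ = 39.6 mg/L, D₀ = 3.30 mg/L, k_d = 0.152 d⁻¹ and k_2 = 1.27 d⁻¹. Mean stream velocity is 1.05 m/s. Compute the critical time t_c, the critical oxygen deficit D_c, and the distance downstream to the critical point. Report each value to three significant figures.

t_c ≈ 1.05 d; D_c ≈ 4.04 mg/L; x_c ≈ 95.2 km

t_c = [1/(k_2−k_d)] ln[(k_2/k_d)(1 − D₀(k_2−k_d)/(k_d L₀))]
= [1/(1.27−0.152)] ln[(1.27/0.152)(1 − 3.30×1.118/(0.152×39.6))]
= (1/1.118) ln[8.355 × 0.3871] = 0.8945 × ln(3.234) = 0.8945 × 1.174 = 1.050 d.
L(t_c) = L₀ e^(−k_d t_c) = 39.6 × 0.8525 = 33.76 mg/L, and at the critical point k_2 D_c = k_d L, so D_c = (0.152/1.27) × 33.76 = 4.040 mg/L.
x_c = v t_c = 1.05 m/s × 1.050 d × 86400 s/d = 95240 m ≈ 95.2 km.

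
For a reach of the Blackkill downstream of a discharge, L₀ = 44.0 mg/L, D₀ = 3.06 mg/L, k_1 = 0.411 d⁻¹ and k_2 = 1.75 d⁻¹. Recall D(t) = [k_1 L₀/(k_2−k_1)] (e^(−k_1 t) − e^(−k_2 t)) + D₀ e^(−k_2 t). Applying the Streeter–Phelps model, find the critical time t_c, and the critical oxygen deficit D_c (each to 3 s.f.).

t_c = [1/(k_2−k_1)] ln[(k_2/k_1)(1 − D₀(k_2−k_1)/(k_1 L₀))]
= [1/(1.75−0.411)] ln[(1.75/0.411)(1 − 3.06×1.339/(0.411×44.0))]
= (1/1.339) ln[4.258 × 0.7734] = 0.7468 × ln(3.293) = 0.7468 × 1.192 = 0.8901 d.
D_c = (k_1/k_2) L₀ e^(−k_1 t_c) = (0.411/1.75) × 44.0 × e^(−0.411×0.8901) = 0.2349 × 44.0 × 0.6936 = 7.168 mg/L.

t_c ≈ 0.890 d; D_c ≈ 7.17 mg/L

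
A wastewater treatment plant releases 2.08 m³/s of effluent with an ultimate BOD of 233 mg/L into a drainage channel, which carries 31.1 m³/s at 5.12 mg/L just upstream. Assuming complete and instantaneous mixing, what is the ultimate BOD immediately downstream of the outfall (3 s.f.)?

19.4 mg/L

Flow-weighted mixing: C = (Q_r C_r + Q_w C_w)/(Q_r + Q_w)
= (31.1×5.12 + 2.08×233)/(31.1 + 2.08) = 643.9/33.18 = 19.41 mg/L.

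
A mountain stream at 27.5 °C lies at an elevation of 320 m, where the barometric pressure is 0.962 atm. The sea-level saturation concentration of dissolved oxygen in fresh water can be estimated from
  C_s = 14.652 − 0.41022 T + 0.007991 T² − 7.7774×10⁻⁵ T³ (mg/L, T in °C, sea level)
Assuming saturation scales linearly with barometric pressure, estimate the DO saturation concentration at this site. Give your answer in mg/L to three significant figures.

At sea level: C_s = 14.652 − 0.41022×27.5 + 0.007991×27.5² − 7.7774×10⁻⁵×27.5³ = 7.797 mg/L.
Pressure correction: C_s' = 7.797 × 0.962 = 7.500 mg/L.

C_s ≈ 7.50 mg/L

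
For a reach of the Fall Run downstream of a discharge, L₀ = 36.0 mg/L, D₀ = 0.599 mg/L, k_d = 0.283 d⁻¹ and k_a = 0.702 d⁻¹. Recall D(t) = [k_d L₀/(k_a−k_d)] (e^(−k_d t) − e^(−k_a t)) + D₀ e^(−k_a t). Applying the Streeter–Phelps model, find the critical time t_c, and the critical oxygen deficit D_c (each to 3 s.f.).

t_c ≈ 2.11 d; D_c ≈ 7.99 mg/L

With k_a/k_d = 2.481 and 1 − D₀(k_a−k_d)/(k_d L₀) = 0.9754,
t_c = ln(2.481 × 0.9754) / (0.702 − 0.283) = ln(2.419) / 0.4190 = 0.8835/0.4190 = 2.109 d.
D_c = (k_d/k_a) L₀ e^(−k_d t_c) = (0.283/0.702) × 36.0 × e^(−0.283×2.109) = 0.4031 × 36.0 × 0.5506 = 7.991 mg/L.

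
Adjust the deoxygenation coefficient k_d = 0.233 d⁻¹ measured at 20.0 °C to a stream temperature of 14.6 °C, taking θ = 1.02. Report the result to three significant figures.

k_d(T₂) = k_d(T₁) · θ^(T₂−T₁) = 0.233 × 1.02^(14.6−20.0)
= 0.233 × 1.02^-5.40 = 0.233 × 0.8986 = 0.2094 d⁻¹.

k_d ≈ 0.209 d⁻¹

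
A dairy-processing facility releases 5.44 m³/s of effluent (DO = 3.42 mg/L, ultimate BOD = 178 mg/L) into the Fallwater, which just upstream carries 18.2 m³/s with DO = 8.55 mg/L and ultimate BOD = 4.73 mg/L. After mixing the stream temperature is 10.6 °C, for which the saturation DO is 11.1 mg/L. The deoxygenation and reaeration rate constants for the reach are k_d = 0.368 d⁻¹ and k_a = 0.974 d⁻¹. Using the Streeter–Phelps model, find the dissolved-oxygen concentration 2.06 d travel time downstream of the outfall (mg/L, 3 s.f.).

DO ≈ 1.55 mg/L

Mixed DO = (18.2×8.55 + 5.44×3.42)/(18.2+5.44) = 174.2/23.64 = 7.369 mg/L.
Mixed L₀ = (18.2×4.73 + 5.44×178)/(23.64) = 1054/23.64 = 44.60 mg/L.
Initial deficit D₀ = C_s − DO₀ = 11.1 − 7.369 = 3.731 mg/L.
D(2.06) = [0.368×44.60/(0.974−0.368)](e^(−0.368×2.06) − e^(−0.974×2.06)) + 3.731 e^(−0.974×2.06)
= 27.09 × (0.4686 − 0.1345) + 3.731 × 0.1345 = 9.551 mg/L.
DO = 11.1 − 9.551 = 1.549 mg/L.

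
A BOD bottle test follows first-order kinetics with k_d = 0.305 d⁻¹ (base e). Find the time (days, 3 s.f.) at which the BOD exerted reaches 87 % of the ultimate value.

t ≈ 6.69 d

y/L₀ = 1 − e^(−k_d t) = 0.87 ⇒ e^(−k_d t) = 0.130
t = −ln(0.130) / 0.305 = 2.040 / 0.305 = 6.689 d.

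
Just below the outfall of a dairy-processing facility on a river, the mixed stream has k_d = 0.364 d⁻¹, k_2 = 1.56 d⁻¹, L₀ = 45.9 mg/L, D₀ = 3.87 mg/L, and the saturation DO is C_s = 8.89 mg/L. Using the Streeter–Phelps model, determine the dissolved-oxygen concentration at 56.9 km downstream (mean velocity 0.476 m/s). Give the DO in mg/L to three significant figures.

Travel time t = x/v = 56.9 km / (0.476 m/s) = 56900 m / 0.476 m/s = 119500 s = 1.384 d.
k_d L₀/(k_2−k_d) = 0.364×45.9/(1.56−0.364) = 16.71/1.196 = 13.97 mg/L.
e^(−k_d t) = e^(−0.364×1.384) = 0.6043; e^(−k_2 t) = e^(−1.56×1.384) = 0.1155.
D = 13.97 × (0.6043 − 0.1155) + 3.87 × 0.1155 = 6.829 + 0.4471 = 7.276 mg/L.
DO = C_s − D = 8.89 − 7.276 = 1.614 mg/L.

DO ≈ 1.61 mg/L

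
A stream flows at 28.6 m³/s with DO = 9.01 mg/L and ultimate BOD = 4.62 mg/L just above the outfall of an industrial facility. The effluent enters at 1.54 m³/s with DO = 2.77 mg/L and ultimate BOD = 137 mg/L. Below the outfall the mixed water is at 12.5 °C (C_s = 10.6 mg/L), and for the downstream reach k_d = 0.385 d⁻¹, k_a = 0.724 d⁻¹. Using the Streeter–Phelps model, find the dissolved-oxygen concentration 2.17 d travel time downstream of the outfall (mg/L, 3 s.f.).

DO ≈ 7.28 mg/L

Mixed DO = (28.6×9.01 + 1.54×2.77)/(28.6+1.54) = 262.0/30.14 = 8.691 mg/L.
Mixed L₀ = (28.6×4.62 + 1.54×137)/(30.14) = 343.1/30.14 = 11.38 mg/L.
Initial deficit D₀ = C_s − DO₀ = 10.6 − 8.691 = 1.909 mg/L.
D(2.17) = [0.385×11.38/(0.724−0.385)](e^(−0.385×2.17) − e^(−0.724×2.17)) + 1.909 e^(−0.724×2.17)
= 12.93 × (0.4337 − 0.2078) + 1.909 × 0.2078 = 3.317 mg/L.
DO = 10.6 − 3.317 = 7.283 mg/L.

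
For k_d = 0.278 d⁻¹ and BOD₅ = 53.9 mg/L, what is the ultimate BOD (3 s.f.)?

L₀ ≈ 71.8 mg/L

BOD₅ = L₀(1 − e^(−5k_d)) ⇒ L₀ = BOD₅ / (1 − e^(−5×0.278))
= 53.9 / (1 − 0.2491) = 53.9 / 0.7509 = 71.78 mg/L.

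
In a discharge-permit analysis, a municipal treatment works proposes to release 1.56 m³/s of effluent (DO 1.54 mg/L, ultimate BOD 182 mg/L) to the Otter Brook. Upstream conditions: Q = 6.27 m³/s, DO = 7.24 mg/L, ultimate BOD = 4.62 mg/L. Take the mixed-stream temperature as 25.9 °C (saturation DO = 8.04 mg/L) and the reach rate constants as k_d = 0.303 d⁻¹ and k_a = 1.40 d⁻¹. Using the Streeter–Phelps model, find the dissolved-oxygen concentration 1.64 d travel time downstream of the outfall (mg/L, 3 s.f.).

Mixed DO = (6.27×7.24 + 1.56×1.54)/(6.27+1.56) = 47.80/7.830 = 6.104 mg/L.
Mixed L₀ = (6.27×4.62 + 1.56×182)/(7.830) = 312.9/7.830 = 39.96 mg/L.
Initial deficit D₀ = C_s − DO₀ = 8.04 − 6.104 = 1.936 mg/L.
D(1.64) = [0.303×39.96/(1.40−0.303)](e^(−0.303×1.64) − e^(−1.40×1.64)) + 1.936 e^(−1.40×1.64)
= 11.04 × (0.6084 − 0.1007) + 1.936 × 0.1007 = 5.799 mg/L.
DO = 8.04 − 5.799 = 2.241 mg/L.

DO ≈ 2.24 mg/L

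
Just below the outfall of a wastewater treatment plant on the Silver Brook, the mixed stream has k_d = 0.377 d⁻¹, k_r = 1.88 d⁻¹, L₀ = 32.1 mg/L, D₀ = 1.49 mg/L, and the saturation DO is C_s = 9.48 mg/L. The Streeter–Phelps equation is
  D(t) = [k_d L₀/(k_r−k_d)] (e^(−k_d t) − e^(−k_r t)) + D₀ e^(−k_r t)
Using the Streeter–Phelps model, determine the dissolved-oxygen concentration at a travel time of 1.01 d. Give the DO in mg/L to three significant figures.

DO ≈ 4.96 mg/L

k_d L₀/(k_r−k_d) = 0.377×32.1/(1.88−0.377) = 12.10/1.503 = 8.052 mg/L.
e^(−k_d t) = e^(−0.377×1.010) = 0.6833; e^(−k_r t) = e^(−1.88×1.010) = 0.1497.
D = 8.052 × (0.6833 − 0.1497) + 1.49 × 0.1497 = 4.296 + 0.2231 = 4.519 mg/L.
DO = C_s − D = 9.48 − 4.519 = 4.961 mg/L.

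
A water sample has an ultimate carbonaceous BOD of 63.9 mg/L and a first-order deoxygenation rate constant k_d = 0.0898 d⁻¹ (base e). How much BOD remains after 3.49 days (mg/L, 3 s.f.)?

L_t = L₀ e^(−k_d t) = 63.9 × e^(−0.0898×3.49) = 63.9 × 0.7310 = 46.71 mg/L.

L ≈ 46.7 mg/L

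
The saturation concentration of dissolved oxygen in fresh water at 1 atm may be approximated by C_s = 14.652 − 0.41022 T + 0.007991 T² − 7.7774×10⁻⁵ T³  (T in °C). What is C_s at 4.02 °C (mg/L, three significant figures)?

C_s ≈ 13.1 mg/L

C_s = 14.652 − 0.41022×4.02 + 0.007991×4.02² − 7.7774×10⁻⁵×4.02³ = 13.13 mg/L.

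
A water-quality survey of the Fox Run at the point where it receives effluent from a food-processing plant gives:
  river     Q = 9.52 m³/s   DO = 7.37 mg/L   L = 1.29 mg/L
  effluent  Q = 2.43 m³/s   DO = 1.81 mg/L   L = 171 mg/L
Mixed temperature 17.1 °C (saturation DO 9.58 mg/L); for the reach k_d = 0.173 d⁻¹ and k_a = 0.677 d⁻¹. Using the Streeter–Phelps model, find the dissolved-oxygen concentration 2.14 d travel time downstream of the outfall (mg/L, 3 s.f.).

DO ≈ 3.20 mg/L

Mixed DO = (9.52×7.37 + 2.43×1.81)/(9.52+2.43) = 74.56/11.95 = 6.239 mg/L.
Mixed L₀ = (9.52×1.29 + 2.43×171)/(11.95) = 427.8/11.95 = 35.80 mg/L.
Initial deficit D₀ = C_s − DO₀ = 9.58 − 6.239 = 3.341 mg/L.
D(2.14) = [0.173×35.80/(0.677−0.173)](e^(−0.173×2.14) − e^(−0.677×2.14)) + 3.341 e^(−0.677×2.14)
= 12.29 × (0.6906 − 0.2349) + 3.341 × 0.2349 = 6.385 mg/L.
DO = 9.58 − 6.385 = 3.195 mg/L.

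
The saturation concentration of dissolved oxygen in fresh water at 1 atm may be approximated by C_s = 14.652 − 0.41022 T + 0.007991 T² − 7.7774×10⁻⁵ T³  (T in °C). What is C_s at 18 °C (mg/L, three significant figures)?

C_s = 14.652 − 0.41022×18 + 0.007991×18² − 7.7774×10⁻⁵×18³ = 9.404 mg/L.

C_s ≈ 9.40 mg/L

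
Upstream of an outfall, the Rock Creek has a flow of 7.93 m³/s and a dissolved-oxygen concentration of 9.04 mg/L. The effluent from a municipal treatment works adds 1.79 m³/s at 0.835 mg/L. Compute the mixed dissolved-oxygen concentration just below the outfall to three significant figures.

7.53 mg/L

Flow-weighted mixing: C = (Q_r C_r + Q_w C_w)/(Q_r + Q_w)
= (7.93×9.04 + 1.79×0.835)/(7.93 + 1.79) = 73.18/9.720 = 7.529 mg/L.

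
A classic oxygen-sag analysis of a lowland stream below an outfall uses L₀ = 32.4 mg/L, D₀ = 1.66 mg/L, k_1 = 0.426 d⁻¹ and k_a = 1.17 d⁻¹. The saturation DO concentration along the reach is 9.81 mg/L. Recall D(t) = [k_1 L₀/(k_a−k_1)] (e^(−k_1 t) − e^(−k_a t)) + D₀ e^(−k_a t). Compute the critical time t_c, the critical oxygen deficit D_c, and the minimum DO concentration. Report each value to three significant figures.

t_c ≈ 1.23 d; D_c ≈ 6.98 mg/L; min DO ≈ 2.83 mg/L

t_c = [1/(k_a−k_1)] ln[(k_a/k_1)(1 − D₀(k_a−k_1)/(k_1 L₀))]
= [1/(1.17−0.426)] ln[(1.17/0.426)(1 − 1.66×0.7440/(0.426×32.4))]
= (1/0.7440) ln[2.746 × 0.9105] = 1.344 × ln(2.501) = 1.344 × 0.9166 = 1.232 d.
D_c = (k_1/k_a) L₀ e^(−k_1 t_c) = (0.426/1.17) × 32.4 × e^(−0.426×1.232) = 0.3641 × 32.4 × 0.5917 = 6.980 mg/L.
Minimum DO = C_s − D_c = 9.81 − 6.980 = 2.830 mg/L.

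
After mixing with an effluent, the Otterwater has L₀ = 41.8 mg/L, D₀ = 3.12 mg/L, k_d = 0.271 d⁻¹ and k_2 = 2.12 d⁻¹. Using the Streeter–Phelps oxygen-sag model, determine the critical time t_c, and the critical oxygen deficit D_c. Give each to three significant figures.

t_c ≈ 0.728 d; D_c ≈ 4.39 mg/L

At the critical point dD/dt = 0, so k_d L₀ e^(−k_d t) = k_2 D. Substituting D(t) from the Streeter–Phelps equation and solving for t gives
t_c = ln[(k_2/k_d)(1 − D₀(k_2−k_d)/(k_d L₀))] / (k_2−k_d).
Here k_2−k_d = 1.849 d⁻¹ and 1 − D₀(k_2−k_d)/(k_d L₀) = 1 − 3.12×1.849/(0.271×41.8) = 0.4907, so
t_c = ln(7.823 × 0.4907) / 1.849 = 1.345 / 1.849 = 0.7275 d.
L(t_c) = L₀ e^(−k_d t_c) = 41.8 × 0.8211 = 34.32 mg/L, and at the critical point k_2 D_c = k_d L, so D_c = (0.271/2.12) × 34.32 = 4.387 mg/L.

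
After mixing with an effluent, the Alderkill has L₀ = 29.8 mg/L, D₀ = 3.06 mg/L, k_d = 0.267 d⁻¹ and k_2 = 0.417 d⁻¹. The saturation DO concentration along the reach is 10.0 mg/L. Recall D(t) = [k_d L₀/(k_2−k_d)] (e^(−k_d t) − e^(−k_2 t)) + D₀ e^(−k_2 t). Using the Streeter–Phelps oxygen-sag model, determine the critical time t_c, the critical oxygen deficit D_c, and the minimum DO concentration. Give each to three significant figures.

t_c = [1/(k_2−k_d)] ln[(k_2/k_d)(1 − D₀(k_2−k_d)/(k_d L₀))]
= [1/(0.417−0.267)] ln[(0.417/0.267)(1 − 3.06×0.1500/(0.267×29.8))]
= (1/0.1500) ln[1.562 × 0.9423] = 6.667 × ln(1.472) = 6.667 × 0.3864 = 2.576 d.
D_c = (k_d/k_2) L₀ e^(−k_d t_c) = (0.267/0.417) × 29.8 × e^(−0.267×2.576) = 0.6403 × 29.8 × 0.5027 = 9.591 mg/L.
Minimum DO = C_s − D_c = 10.0 − 9.591 = 0.4088 mg/L.

t_c ≈ 2.58 d; D_c ≈ 9.59 mg/L; min DO ≈ 0.409 mg/L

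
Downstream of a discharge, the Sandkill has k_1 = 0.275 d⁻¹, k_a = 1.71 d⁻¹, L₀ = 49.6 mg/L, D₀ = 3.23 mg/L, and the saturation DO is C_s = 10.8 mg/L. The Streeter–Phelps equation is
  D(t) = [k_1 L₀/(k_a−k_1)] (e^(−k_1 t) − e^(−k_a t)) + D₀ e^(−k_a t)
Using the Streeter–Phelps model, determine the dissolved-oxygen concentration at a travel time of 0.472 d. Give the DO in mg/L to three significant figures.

k_1 L₀/(k_a−k_1) = 0.275×49.6/(1.71−0.275) = 13.64/1.435 = 9.505 mg/L.
e^(−k_1 t) = e^(−0.275×0.4720) = 0.8783; e^(−k_a t) = e^(−1.71×0.4720) = 0.4461.
D = 9.505 × (0.8783 − 0.4461) + 3.23 × 0.4461 = 4.107 + 1.441 = 5.549 mg/L.
DO = C_s − D = 10.8 − 5.549 = 5.251 mg/L.

DO ≈ 5.25 mg/L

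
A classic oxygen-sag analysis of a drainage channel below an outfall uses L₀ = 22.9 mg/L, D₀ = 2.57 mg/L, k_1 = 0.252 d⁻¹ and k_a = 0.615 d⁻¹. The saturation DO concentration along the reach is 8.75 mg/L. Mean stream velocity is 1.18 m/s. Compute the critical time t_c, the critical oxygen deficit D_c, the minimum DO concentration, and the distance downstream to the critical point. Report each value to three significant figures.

t_c ≈ 1.97 d; D_c ≈ 5.71 mg/L; min DO ≈ 3.04 mg/L; x_c ≈ 201 km

With k_a/k_1 = 2.440 and 1 − D₀(k_a−k_1)/(k_1 L₀) = 0.8383,
t_c = ln(2.440 × 0.8383) / (0.615 − 0.252) = ln(2.046) / 0.3630 = 0.7159/0.3630 = 1.972 d.
L(t_c) = L₀ e^(−k_1 t_c) = 22.9 × 0.6084 = 13.93 mg/L, and at the critical point k_a D_c = k_1 L, so D_c = (0.252/0.615) × 13.93 = 5.709 mg/L.
Minimum DO = C_s − D_c = 8.75 − 5.709 = 3.041 mg/L.
x_c = v t_c = 1.18 m/s × 1.972 d × 86400 s/d = 201100 m ≈ 201 km.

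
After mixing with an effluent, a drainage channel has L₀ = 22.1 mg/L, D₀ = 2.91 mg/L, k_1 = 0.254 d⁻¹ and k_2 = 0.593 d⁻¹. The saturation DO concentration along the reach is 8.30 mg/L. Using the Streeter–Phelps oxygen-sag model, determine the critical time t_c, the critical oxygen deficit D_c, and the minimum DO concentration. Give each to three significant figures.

t_c = [1/(k_2−k_1)] ln[(k_2/k_1)(1 − D₀(k_2−k_1)/(k_1 L₀))]
= [1/(0.593−0.254)] ln[(0.593/0.254)(1 − 2.91×0.3390/(0.254×22.1))]
= (1/0.3390) ln[2.335 × 0.8243] = 2.950 × ln(1.924) = 2.950 × 0.6546 = 1.931 d.
L(t_c) = L₀ e^(−k_1 t_c) = 22.1 × 0.6123 = 13.53 mg/L, and at the critical point k_2 D_c = k_1 L, so D_c = (0.254/0.593) × 13.53 = 5.797 mg/L.
Minimum DO = C_s − D_c = 8.30 − 5.797 = 2.503 mg/L.

t_c ≈ 1.93 d; D_c ≈ 5.80 mg/L; min DO ≈ 2.50 mg/L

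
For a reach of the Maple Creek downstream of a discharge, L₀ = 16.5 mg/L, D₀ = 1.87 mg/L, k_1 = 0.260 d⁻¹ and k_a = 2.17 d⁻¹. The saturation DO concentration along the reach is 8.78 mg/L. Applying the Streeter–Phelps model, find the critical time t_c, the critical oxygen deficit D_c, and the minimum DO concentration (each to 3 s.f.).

t_c ≈ 0.175 d; D_c ≈ 1.89 mg/L; min DO ≈ 6.89 mg/L

t_c = [1/(k_a−k_1)] ln[(k_a/k_1)(1 − D₀(k_a−k_1)/(k_1 L₀))]
= [1/(2.17−0.260)] ln[(2.17/0.260)(1 − 1.87×1.910/(0.260×16.5))]
= (1/1.910) ln[8.346 × 0.1674] = 0.5236 × ln(1.397) = 0.5236 × 0.3346 = 0.1752 d.
D_c = (k_1/k_a) L₀ e^(−k_1 t_c) = (0.260/2.17) × 16.5 × e^(−0.260×0.1752) = 0.1198 × 16.5 × 0.9555 = 1.889 mg/L.
Minimum DO = C_s − D_c = 8.78 − 1.889 = 6.891 mg/L.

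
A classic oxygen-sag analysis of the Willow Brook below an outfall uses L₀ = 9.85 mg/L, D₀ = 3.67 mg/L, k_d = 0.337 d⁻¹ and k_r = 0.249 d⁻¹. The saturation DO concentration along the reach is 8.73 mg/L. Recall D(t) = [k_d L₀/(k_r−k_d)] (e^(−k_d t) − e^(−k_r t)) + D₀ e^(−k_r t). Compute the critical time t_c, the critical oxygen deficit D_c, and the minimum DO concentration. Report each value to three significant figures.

t_c ≈ 2.38 d; D_c ≈ 5.97 mg/L; min DO ≈ 2.76 mg/L

At the critical point dD/dt = 0, so k_d L₀ e^(−k_d t) = k_r D. Substituting D(t) from the Streeter–Phelps equation and solving for t gives
t_c = ln[(k_r/k_d)(1 − D₀(k_r−k_d)/(k_d L₀))] / (k_r−k_d).
Here k_r−k_d = -0.08800 d⁻¹ and 1 − D₀(k_r−k_d)/(k_d L₀) = 1 − 3.67×-0.08800/(0.337×9.85) = 1.097, so
t_c = ln(0.7389 × 1.097) / -0.08800 = -0.2098 / -0.08800 = 2.384 d.
D_c = (k_d/k_r) L₀ e^(−k_d t_c) = (0.337/0.249) × 9.85 × e^(−0.337×2.384) = 1.353 × 9.85 × 0.4478 = 5.970 mg/L.
Minimum DO = C_s − D_c = 8.73 − 5.970 = 2.760 mg/L.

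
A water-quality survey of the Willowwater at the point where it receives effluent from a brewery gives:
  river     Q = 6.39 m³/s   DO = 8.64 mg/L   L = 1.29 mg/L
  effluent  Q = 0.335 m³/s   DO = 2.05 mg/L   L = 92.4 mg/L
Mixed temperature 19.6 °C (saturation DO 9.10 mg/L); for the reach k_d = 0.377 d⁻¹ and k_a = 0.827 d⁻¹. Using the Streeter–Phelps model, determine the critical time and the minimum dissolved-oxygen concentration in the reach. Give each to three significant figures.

t_c ≈ 1.35 d; minimum DO ≈ 7.51 mg/L

Mixed DO = (6.39×8.64 + 0.335×2.05)/(6.39+0.335) = 55.90/6.725 = 8.312 mg/L.
Mixed L₀ = (6.39×1.29 + 0.335×92.4)/(6.725) = 39.20/6.725 = 5.829 mg/L.
Initial deficit D₀ = C_s − DO₀ = 9.10 − 8.312 = 0.7883 mg/L.
t_c = (1/0.4500) ln[(0.827/0.377)(1 − 0.7883×0.4500/(0.377×5.829))] = 2.222 × ln(1.840) = 1.354 d.
D_c = (0.377/0.827) × 5.829 × e^(−0.377×1.354) = 0.4559 × 5.829 × 0.6001 = 1.595 mg/L.
Minimum DO = 9.10 − 1.595 = 7.505 mg/L.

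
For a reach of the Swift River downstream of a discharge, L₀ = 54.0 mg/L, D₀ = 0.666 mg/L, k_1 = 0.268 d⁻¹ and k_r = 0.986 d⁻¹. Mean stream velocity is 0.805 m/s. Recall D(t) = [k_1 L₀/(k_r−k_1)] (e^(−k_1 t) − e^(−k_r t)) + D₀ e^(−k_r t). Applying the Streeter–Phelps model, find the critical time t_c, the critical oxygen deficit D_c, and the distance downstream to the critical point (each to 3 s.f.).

At the critical point dD/dt = 0, so k_1 L₀ e^(−k_1 t) = k_r D. Substituting D(t) from the Streeter–Phelps equation and solving for t gives
t_c = ln[(k_r/k_1)(1 − D₀(k_r−k_1)/(k_1 L₀))] / (k_r−k_1).
Here k_r−k_1 = 0.7180 d⁻¹ and 1 − D₀(k_r−k_1)/(k_1 L₀) = 1 − 0.666×0.7180/(0.268×54.0) = 0.9670, so
t_c = ln(3.679 × 0.9670) / 0.7180 = 1.269 / 0.7180 = 1.768 d.
L(t_c) = L₀ e^(−k_1 t_c) = 54.0 × 0.6227 = 33.63 mg/L, and at the critical point k_r D_c = k_1 L, so D_c = (0.268/0.986) × 33.63 = 9.140 mg/L.
x_c = v t_c = 0.805 m/s × 1.768 d × 86400 s/d = 122900 m ≈ 123 km.

t_c ≈ 1.77 d; D_c ≈ 9.14 mg/L; x_c ≈ 123 km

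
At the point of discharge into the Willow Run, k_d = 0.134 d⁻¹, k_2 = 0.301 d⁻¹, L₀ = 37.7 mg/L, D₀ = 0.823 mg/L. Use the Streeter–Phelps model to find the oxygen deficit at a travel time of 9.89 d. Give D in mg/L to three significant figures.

D ≈ 6.54 mg/L

k_d L₀/(k_2−k_d) = 0.134×37.7/(0.301−0.134) = 5.052/0.1670 = 30.25 mg/L.
e^(−k_d t) = e^(−0.134×9.890) = 0.2657; e^(−k_2 t) = e^(−0.301×9.890) = 0.05095.
D = 30.25 × (0.2657 − 0.05095) + 0.823 × 0.05095 = 6.497 + 0.04193 = 6.539 mg/L.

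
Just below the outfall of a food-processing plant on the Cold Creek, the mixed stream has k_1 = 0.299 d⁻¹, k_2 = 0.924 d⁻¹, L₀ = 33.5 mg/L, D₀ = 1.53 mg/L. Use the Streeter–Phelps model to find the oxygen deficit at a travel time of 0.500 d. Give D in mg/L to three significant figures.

k_1 L₀/(k_2−k_1) = 0.299×33.5/(0.924−0.299) = 10.02/0.6250 = 16.03 mg/L.
e^(−k_1 t) = e^(−0.299×0.5000) = 0.8611; e^(−k_2 t) = e^(−0.924×0.5000) = 0.6300.
D = 16.03 × (0.8611 − 0.6300) + 1.53 × 0.6300 = 3.704 + 0.9639 = 4.668 mg/L.

D ≈ 4.67 mg/L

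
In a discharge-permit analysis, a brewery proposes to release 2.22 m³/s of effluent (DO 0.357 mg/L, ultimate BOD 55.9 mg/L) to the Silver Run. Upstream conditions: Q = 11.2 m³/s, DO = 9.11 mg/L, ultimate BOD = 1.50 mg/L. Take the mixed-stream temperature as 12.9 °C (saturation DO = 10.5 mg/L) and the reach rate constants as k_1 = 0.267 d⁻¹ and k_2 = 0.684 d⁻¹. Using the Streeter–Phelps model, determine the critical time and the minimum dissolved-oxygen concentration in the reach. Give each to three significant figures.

t_c ≈ 0.941 d; minimum DO ≈ 7.31 mg/L

Mixed DO = (11.2×9.11 + 2.22×0.357)/(11.2+2.22) = 102.8/13.42 = 7.662 mg/L.
Mixed L₀ = (11.2×1.50 + 2.22×55.9)/(13.42) = 140.9/13.42 = 10.50 mg/L.
Initial deficit D₀ = C_s − DO₀ = 10.5 − 7.662 = 2.838 mg/L.
t_c = (1/0.4170) ln[(0.684/0.267)(1 − 2.838×0.4170/(0.267×10.50))] = 2.398 × ln(1.480) = 0.9406 d.
D_c = (0.267/0.684) × 10.50 × e^(−0.267×0.9406) = 0.3904 × 10.50 × 0.7779 = 3.188 mg/L.
Minimum DO = 10.5 − 3.188 = 7.312 mg/L.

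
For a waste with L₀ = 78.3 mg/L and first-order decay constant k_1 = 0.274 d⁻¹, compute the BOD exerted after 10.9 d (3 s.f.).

y ≈ 74.3 mg/L

y_t = L₀(1 − e^(−k_1 t)) = 78.3 × (1 − e^(−0.274×10.9))
= 78.3 × (1 − 0.05046) = 78.3 × 0.9495 = 74.35 mg/L.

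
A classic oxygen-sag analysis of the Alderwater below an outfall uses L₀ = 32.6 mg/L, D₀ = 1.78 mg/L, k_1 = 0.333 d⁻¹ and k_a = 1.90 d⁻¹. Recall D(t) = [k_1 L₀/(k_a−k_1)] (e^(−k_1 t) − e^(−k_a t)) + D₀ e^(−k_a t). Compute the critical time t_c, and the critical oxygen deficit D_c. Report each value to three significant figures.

t_c ≈ 0.922 d; D_c ≈ 4.20 mg/L

With k_a/k_1 = 5.706 and 1 − D₀(k_a−k_1)/(k_1 L₀) = 0.7431,
t_c = ln(5.706 × 0.7431) / (1.90 − 0.333) = ln(4.240) / 1.567 = 1.444/1.567 = 0.9218 d.
L(t_c) = L₀ e^(−k_1 t_c) = 32.6 × 0.7357 = 23.98 mg/L, and at the critical point k_a D_c = k_1 L, so D_c = (0.333/1.90) × 23.98 = 4.203 mg/L.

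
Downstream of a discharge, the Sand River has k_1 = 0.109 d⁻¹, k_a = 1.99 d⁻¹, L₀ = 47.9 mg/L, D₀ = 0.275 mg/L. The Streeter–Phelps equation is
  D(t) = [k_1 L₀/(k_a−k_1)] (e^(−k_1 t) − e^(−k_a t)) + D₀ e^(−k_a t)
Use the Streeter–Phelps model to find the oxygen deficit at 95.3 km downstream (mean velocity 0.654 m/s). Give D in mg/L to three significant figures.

Travel time t = x/v = 95.3 km / (0.654 m/s) = 95300 m / 0.654 m/s = 145700 s = 1.687 d.
k_1 L₀/(k_a−k_1) = 0.109×47.9/(1.99−0.109) = 5.221/1.881 = 2.776 mg/L.
e^(−k_1 t) = e^(−0.109×1.687) = 0.8321; e^(−k_a t) = e^(−1.99×1.687) = 0.03487.
D = 2.776 × (0.8321 − 0.03487) + 0.275 × 0.03487 = 2.213 + 0.009588 = 2.222 mg/L.

D ≈ 2.22 mg/L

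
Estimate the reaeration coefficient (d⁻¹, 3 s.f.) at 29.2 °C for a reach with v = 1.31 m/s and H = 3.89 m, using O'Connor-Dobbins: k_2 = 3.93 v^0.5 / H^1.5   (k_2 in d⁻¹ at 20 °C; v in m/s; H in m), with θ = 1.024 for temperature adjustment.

k_2(20) = 3.93 × 1.31^0.5 / 3.89^1.5 = 3.93 × 1.145 / 7.672 = 0.5863 d⁻¹.
k_2(29.2) = 0.5863 × 1.024^(29.2−20) = 0.5863 × 1.244 = 0.7292 d⁻¹.

k_2 ≈ 0.729 d⁻¹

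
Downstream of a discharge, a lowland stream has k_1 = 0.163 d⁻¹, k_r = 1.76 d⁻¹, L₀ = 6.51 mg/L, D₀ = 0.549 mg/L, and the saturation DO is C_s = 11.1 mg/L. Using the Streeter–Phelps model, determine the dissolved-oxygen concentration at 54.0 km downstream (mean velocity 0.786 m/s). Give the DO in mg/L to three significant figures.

DO ≈ 10.5 mg/L

Travel time t = x/v = 54.0 km / (0.786 m/s) = 54000 m / 0.786 m/s = 68700 s = 0.7952 d.
k_1 L₀/(k_r−k_1) = 0.163×6.51/(1.76−0.163) = 1.061/1.597 = 0.6645 mg/L.
e^(−k_1 t) = e^(−0.163×0.7952) = 0.8784; e^(−k_r t) = e^(−1.76×0.7952) = 0.2467.
D = 0.6645 × (0.8784 − 0.2467) + 0.549 × 0.2467 = 0.4197 + 0.1355 = 0.5552 mg/L.
DO = C_s − D = 11.1 − 0.5552 = 10.54 mg/L.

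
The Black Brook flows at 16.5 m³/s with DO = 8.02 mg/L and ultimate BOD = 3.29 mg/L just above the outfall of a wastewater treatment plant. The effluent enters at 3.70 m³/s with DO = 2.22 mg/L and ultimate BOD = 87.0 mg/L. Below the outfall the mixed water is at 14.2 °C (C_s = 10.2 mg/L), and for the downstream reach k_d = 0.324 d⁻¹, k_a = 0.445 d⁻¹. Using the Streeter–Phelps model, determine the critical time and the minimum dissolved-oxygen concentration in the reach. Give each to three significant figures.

Mixed DO = (16.5×8.02 + 3.70×2.22)/(16.5+3.70) = 140.5/20.20 = 6.958 mg/L.
Mixed L₀ = (16.5×3.29 + 3.70×87.0)/(20.20) = 376.2/20.20 = 18.62 mg/L.
Initial deficit D₀ = C_s − DO₀ = 10.2 − 6.958 = 3.242 mg/L.
t_c = (1/0.1210) ln[(0.445/0.324)(1 − 3.242×0.1210/(0.324×18.62))] = 8.264 × ln(1.284) = 2.067 d.
D_c = (0.324/0.445) × 18.62 × e^(−0.324×2.067) = 0.7281 × 18.62 × 0.5119 = 6.941 mg/L.
Minimum DO = 10.2 − 6.941 = 3.259 mg/L.

t_c ≈ 2.07 d; minimum DO ≈ 3.26 mg/L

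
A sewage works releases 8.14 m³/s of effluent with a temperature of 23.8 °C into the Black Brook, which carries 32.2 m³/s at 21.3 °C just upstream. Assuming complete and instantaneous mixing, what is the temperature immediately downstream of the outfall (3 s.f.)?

Flow-weighted mixing: C = (Q_r C_r + Q_w C_w)/(Q_r + Q_w)
= (32.2×21.3 + 8.14×23.8)/(32.2 + 8.14) = 879.6/40.34 = 21.80 °C.

21.8 °C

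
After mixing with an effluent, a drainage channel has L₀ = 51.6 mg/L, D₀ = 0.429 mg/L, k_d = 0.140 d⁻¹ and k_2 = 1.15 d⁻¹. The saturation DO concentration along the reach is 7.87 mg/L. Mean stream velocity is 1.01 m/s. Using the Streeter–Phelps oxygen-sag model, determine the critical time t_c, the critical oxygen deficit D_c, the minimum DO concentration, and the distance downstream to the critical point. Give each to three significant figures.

t_c ≈ 2.02 d; D_c ≈ 4.73 mg/L; min DO ≈ 3.14 mg/L; x_c ≈ 177 km

With k_2/k_d = 8.214 and 1 − D₀(k_2−k_d)/(k_d L₀) = 0.9400,
t_c = ln(8.214 × 0.9400) / (1.15 − 0.140) = ln(7.722) / 1.010 = 2.044/1.010 = 2.024 d.
D_c = (k_d/k_2) L₀ e^(−k_d t_c) = (0.140/1.15) × 51.6 × e^(−0.140×2.024) = 0.1217 × 51.6 × 0.7533 = 4.732 mg/L.
Minimum DO = C_s − D_c = 7.87 − 4.732 = 3.138 mg/L.
x_c = v t_c = 1.01 m/s × 2.024 d × 86400 s/d = 176600 m ≈ 177 km.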